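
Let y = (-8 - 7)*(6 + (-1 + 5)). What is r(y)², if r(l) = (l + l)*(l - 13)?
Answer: 2391210000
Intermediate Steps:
y = -150 (y = -15*(6 + 4) = -15*10 = -150)
r(l) = 2*l*(-13 + l) (r(l) = (2*l)*(-13 + l) = 2*l*(-13 + l))
r(y)² = (2*(-150)*(-13 - 150))² = (2*(-150)*(-163))² = 48900² = 2391210000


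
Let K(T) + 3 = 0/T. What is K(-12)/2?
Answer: -3/2 ≈ -1.5000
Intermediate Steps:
K(T) = -3 (K(T) = -3 + 0/T = -3 + 0 = -3)
K(-12)/2 = -3/2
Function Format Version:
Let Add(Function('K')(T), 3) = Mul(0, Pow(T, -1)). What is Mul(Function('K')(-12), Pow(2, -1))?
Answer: Rational(-3, 2) ≈ -1.5000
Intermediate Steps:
Function('K')(T) = -3 (Function('K')(T) = Add(-3, Mul(0, Pow(T, -1))) = Add(-3, 0) = -3)
Mul(Function('K')(-12), Pow(2, -1)) = Mul(-3, Pow(2, -1)) = Mul(-3, Rational(1, 2)) = Rational(-3, 2)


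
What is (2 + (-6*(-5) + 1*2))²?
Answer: 1156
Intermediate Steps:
(2 + (-6*(-5) + 1*2))² = (2 + (30 + 2))² = (2 + 32)² = 34² = 1156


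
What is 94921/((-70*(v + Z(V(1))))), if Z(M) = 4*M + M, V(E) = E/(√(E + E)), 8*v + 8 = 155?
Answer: -7973364/104045 + 1518736*√2/145663 ≈ -61.889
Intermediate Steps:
v = 147/8 (v = -1 + (⅛)*155 = -1 + 155/8 = 147/8 ≈ 18.375)
V(E) = √2*√E/2 (V(E) = E/(√(2*E)) = E/((√2*√E)) = E*(√2/(2*√E)) = √2*√E/2)
Z(M) = 5*M
94921/((-70*(v + Z(V(1))))) = 94921/((-70*(147/8 + 5*(√2*√1/2)))) = 94921/((-70*(147/8 + 5*((½)*√2*1)))) = 94921/((-70*(147/8 + 5*(√2/2)))) = 94921/((-70*(147/8 + 5*√2/2))) = 94921/(-5145/4 - 175*√2)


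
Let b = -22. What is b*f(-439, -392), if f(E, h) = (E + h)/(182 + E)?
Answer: -18282/257 ≈ -71.136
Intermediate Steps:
f(E, h) = (E + h)/(182 + E)
b*f(-439, -392) = -22*(-439 - 392)/(182 - 439) = -22*(-831)/(-257) = -(-22)*(-831)/257 = -22*831/257 = -18282/257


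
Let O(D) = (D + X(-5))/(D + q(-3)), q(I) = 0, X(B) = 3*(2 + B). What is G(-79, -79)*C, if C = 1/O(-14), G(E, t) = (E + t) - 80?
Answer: -3332/23 ≈ -144.87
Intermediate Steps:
G(E, t) = -80 + E + t
X(B) = 6 + 3*B
O(D) = (-9 + D)/D (O(D) = (D + (6 + 3*(-5)))/(D + 0) = (D + (6 - 15))/D = (D - 9)/D = (-9 + D)/D)
C = 14/23 (C = 1/((-9 - 14)/(-14)) = 1/(-1/14*(-23)) = 1/(23/14) = 14/23 ≈ 0.60870)
G(-79, -79)*C = (-80 - 79 - 79)*(14/23) = -238*14/23 = -3332/23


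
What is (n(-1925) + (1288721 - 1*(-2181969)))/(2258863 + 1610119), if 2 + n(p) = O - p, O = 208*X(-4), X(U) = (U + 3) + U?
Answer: 3471573/3868982 ≈ 0.89728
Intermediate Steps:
X(U) = 3 + 2*U (X(U) = (3 + U) + U = 3 + 2*U)
O = -1040 (O = 208*(3 + 2*(-4)) = 208*(3 - 8) = 208*(-5) = -1040)
n(p) = -1042 - p (n(p) = -2 + (-1040 - p) = -1042 - p)
(n(-1925) + (1288721 - 1*(-2181969)))/(2258863 + 1610119) = ((-1042 - 1*(-1925)) + (1288721 - 1*(-2181969)))/(2258863 + 1610119) = ((-1042 + 1925) + (1288721 + 2181969))/3868982 = (883 + 3470690)*(1/3868982) = 3471573*(1/3868982) = 3471573/3868982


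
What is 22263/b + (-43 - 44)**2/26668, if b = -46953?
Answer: -79440809/417380868 ≈ -0.19033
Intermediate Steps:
22263/b + (-43 - 44)**2/26668 = 22263/(-46953) + (-43 - 44)**2/26668 = 22263*(-1/46953) + (-87)**2*(1/26668) = -7421/15651 + 7569*(1/26668) = -7421/15651 + 7569/26668 = -79440809/417380868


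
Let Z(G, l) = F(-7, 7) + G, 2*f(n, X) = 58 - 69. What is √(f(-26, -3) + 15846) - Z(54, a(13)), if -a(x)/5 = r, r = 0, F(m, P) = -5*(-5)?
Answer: -79 + √63362/2 ≈ 46.859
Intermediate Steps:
F(m, P) = 25
a(x) = 0 (a(x) = -5*0 = 0)
f(n, X) = -11/2 (f(n, X) = (58 - 69)/2 = (½)*(-11) = -11/2)
Z(G, l) = 25 + G
√(f(-26, -3) + 15846) - Z(54, a(13)) = √(-11/2 + 15846) - (25 + 54) = √(31681/2) - 1*79 = √63362/2 - 79 = -79 + √63362/2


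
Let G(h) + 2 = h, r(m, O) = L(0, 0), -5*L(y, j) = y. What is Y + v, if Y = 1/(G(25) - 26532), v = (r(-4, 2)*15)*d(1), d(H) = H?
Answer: -1/26509 ≈ -3.7723e-5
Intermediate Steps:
L(y, j) = -y/5
r(m, O) = 0 (r(m, O) = -1/5*0 = 0)
G(h) = -2 + h
v = 0 (v = (0*15)*1 = 0*1 = 0)
Y = -1/26509 (Y = 1/((-2 + 25) - 26532) = 1/(23 - 26532) = 1/(-26509) = -1/26509 ≈ -3.7723e-5)
Y + v = -1/26509 + 0 = -1/26509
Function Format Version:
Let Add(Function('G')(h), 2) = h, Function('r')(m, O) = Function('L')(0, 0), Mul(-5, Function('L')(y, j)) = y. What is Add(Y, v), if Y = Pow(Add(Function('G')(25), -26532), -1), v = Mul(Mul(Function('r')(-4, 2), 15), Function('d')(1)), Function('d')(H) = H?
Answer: Rational(-1, 26509) ≈ -3.7723e-5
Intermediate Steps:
Function('L')(y, j) = Mul(Rational(-1, 5), y)
Function('r')(m, O) = 0 (Function('r')(m, O) = Mul(Rational(-1, 5), 0) = 0)
Function('G')(h) = Add(-2, h)
v = 0 (v = Mul(Mul(0, 15), 1) = Mul(0, 1) = 0)
Y = Rational(-1, 26509) (Y = Pow(Add(Add(-2, 25), -26532), -1) = Pow(Add(23, -26532), -1) = Pow(-26509, -1) = Rational(-1, 26509) ≈ -3.7723e-5)
Add(Y, v) = Add(Rational(-1, 26509), 0) = Rational(-1, 26509)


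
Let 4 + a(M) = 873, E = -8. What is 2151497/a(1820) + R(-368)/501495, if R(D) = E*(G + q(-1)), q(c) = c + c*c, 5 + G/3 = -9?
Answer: 359655093333/145266385 ≈ 2475.8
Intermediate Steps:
G = -42 (G = -15 + 3*(-9) = -15 - 27 = -42)
a(M) = 869 (a(M) = -4 + 873 = 869)
q(c) = c + c²
R(D) = 336 (R(D) = -8*(-42 - (1 - 1)) = -8*(-42 - 1*0) = -8*(-42 + 0) = -8*(-42) = 336)
2151497/a(1820) + R(-368)/501495 = 2151497/869 + 336/501495 = 2151497*(1/869) + 336*(1/501495) = 2151497/869 + 112/167165 = 359655093333/145266385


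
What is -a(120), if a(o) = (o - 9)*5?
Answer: -555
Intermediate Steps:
a(o) = -45 + 5*o (a(o) = (-9 + o)*5 = -45 + 5*o)
-a(120) = -(-45 + 5*120) = -(-45 + 600) = -1*555 = -555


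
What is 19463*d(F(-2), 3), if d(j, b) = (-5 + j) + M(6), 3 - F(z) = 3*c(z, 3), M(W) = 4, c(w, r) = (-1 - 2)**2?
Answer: -486575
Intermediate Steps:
c(w, r) = 9 (c(w, r) = (-3)**2 = 9)
F(z) = -24 (F(z) = 3 - 3*9 = 3 - 1*27 = 3 - 27 = -24)
d(j, b) = -1 + j (d(j, b) = (-5 + j) + 4 = -1 + j)
19463*d(F(-2), 3) = 19463*(-1 - 24) = 19463*(-25) = -486575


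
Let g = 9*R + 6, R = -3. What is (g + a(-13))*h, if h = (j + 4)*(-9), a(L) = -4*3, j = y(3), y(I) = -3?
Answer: 297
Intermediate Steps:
j = -3
a(L) = -12
g = -21 (g = 9*(-3) + 6 = -27 + 6 = -21)
h = -9 (h = (-3 + 4)*(-9) = 1*(-9) = -9)
(g + a(-13))*h = (-21 - 12)*(-9) = -33*(-9) = 297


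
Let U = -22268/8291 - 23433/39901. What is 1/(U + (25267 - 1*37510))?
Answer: -330819191/4051302153884 ≈ -8.1657e-5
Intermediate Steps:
U = -1082798471/330819191 (U = -22268*1/8291 - 23433*1/39901 = -22268/8291 - 23433/39901 = -1082798471/330819191 ≈ -3.2731)
1/(U + (25267 - 1*37510)) = 1/(-1082798471/330819191 + (25267 - 1*37510)) = 1/(-1082798471/330819191 + (25267 - 37510)) = 1/(-1082798471/330819191 - 12243) = 1/(-4051302153884/330819191) = -330819191/4051302153884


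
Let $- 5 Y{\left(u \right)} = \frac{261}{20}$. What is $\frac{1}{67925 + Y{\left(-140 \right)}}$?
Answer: $\frac{100}{6792239} \approx 1.4723 \cdot 10^{-5}$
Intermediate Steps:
$Y{\left(u \right)} = - \frac{261}{100}$ ($Y{\left(u \right)} = - \frac{261 \cdot \frac{1}{20}}{5} = \left(- \frac{1}{5}\right) \frac{261}{20} = - \frac{261}{100}$)
$\frac{1}{67925 + Y{\left(-140 \right)}} = \frac{1}{67925 - \frac{261}{100}} = \frac{1}{\frac{6792239}{100}} = \frac{100}{6792239}$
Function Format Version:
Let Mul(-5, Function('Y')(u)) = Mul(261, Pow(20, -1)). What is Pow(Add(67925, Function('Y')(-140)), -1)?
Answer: Rational(100, 6792239) ≈ 1.4723e-5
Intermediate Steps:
Function('Y')(u) = Rational(-261, 100) (Function('Y')(u) = Mul(Rational(-1, 5), Mul(261, Pow(20, -1))) = Mul(Rational(-1, 5), Mul(261, Rational(1, 20))) = Mul(Rational(-1, 5), Rational(261, 20)) = Rational(-261, 100))
Pow(Add(67925, Function('Y')(-140)), -1) = Pow(Add(67925, Rational(-261, 100)), -1) = Pow(Rational(6792239, 100), -1) = Rational(100, 6792239)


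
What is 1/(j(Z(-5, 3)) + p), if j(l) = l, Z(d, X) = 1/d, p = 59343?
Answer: 5/296714 ≈ 1.6851e-5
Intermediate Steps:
1/(j(Z(-5, 3)) + p) = 1/(1/(-5) + 59343) = 1/(-⅕ + 59343) = 1/(296714/5) = 5/296714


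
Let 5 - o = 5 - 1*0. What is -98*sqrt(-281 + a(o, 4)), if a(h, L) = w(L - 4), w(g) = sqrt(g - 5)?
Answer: -98*sqrt(-281 + I*sqrt(5)) ≈ -6.5362 - 1642.8*I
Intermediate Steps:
o = 0 (o = 5 - (5 - 1*0) = 5 - (5 + 0) = 5 - 1*5 = 5 - 5 = 0)
w(g) = sqrt(-5 + g)
a(h, L) = sqrt(-9 + L) (a(h, L) = sqrt(-5 + (L - 4)) = sqrt(-5 + (-4 + L)) = sqrt(-9 + L))
-98*sqrt(-281 + a(o, 4)) = -98*sqrt(-281 + sqrt(-9 + 4)) = -98*sqrt(-281 + sqrt(-5)) = -98*sqrt(-281 + I*sqrt(5))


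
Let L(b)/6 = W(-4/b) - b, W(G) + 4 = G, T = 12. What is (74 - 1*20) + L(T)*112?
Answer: -10922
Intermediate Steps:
W(G) = -4 + G
L(b) = -24 - 24/b - 6*b (L(b) = 6*((-4 - 4/b) - b) = 6*(-4 - b - 4/b) = -24 - 24/b - 6*b)
(74 - 1*20) + L(T)*112 = (74 - 1*20) + (-24 - 24/12 - 6*12)*112 = (74 - 20) + (-24 - 24*1/12 - 72)*112 = 54 + (-24 - 2 - 72)*112 = 54 - 98*112 = 54 - 10976 = -10922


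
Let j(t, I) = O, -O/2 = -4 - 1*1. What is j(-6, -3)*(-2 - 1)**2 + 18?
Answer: 108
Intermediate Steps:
O = 10 (O = -2*(-4 - 1*1) = -2*(-4 - 1) = -2*(-5) = 10)
j(t, I) = 10
j(-6, -3)*(-2 - 1)**2 + 18 = 10*(-2 - 1)**2 + 18 = 10*(-3)**2 + 18 = 10*9 + 18 = 90 + 18 = 108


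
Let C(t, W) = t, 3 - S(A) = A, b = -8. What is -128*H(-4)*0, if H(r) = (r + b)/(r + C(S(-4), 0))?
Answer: 0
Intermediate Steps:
S(A) = 3 - A
H(r) = (-8 + r)/(7 + r) (H(r) = (r - 8)/(r + (3 - 1*(-4))) = (-8 + r)/(r + (3 + 4)) = (-8 + r)/(r + 7) = (-8 + r)/(7 + r))
-128*H(-4)*0 = -128*(-8 - 4)/(7 - 4)*0 = -128*(-12)/3*0 = -128*(-4)*0 = 512*0 = 0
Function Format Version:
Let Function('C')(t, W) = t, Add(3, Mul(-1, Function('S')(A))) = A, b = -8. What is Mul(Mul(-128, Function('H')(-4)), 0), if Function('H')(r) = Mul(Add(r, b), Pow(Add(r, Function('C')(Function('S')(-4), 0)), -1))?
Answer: 0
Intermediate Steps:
Function('S')(A) = Add(3, Mul(-1, A))
Function('H')(r) = Mul(Pow(Add(7, r), -1), Add(-8, r)) (Function('H')(r) = Mul(Add(r, -8), Pow(Add(r, Add(3, Mul(-1, -4))), -1)) = Mul(Add(-8, r), Pow(Add(r, Add(3, 4)), -1)) = Mul(Add(-8, r), Pow(Add(r, 7), -1)) = Mul(Add(-8, r), Pow(Add(7, r), -1)) = Mul(Pow(Add(7, r), -1), Add(-8, r)))
Mul(Mul(-128, Function('H')(-4)), 0) = Mul(Mul(-128, Mul(Pow(Add(7, -4), -1), Add(-8, -4))), 0) = Mul(Mul(-128, Mul(Pow(3, -1), -12)), 0) = Mul(Mul(-128, Mul(Rational(1, 3), -12)), 0) = Mul(Mul(-128, -4), 0) = Mul(512, 0) = 0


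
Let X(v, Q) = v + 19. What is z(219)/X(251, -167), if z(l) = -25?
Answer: -5/54 ≈ -0.092593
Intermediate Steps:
X(v, Q) = 19 + v
z(219)/X(251, -167) = -25/(19 + 251) = -25/270 = -25*1/270 = -5/54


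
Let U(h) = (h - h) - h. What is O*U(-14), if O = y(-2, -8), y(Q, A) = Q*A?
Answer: 224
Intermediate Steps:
y(Q, A) = A*Q
O = 16 (O = -8*(-2) = 16)
U(h) = -h (U(h) = 0 - h = -h)
O*U(-14) = 16*(-1*(-14)) = 16*14 = 224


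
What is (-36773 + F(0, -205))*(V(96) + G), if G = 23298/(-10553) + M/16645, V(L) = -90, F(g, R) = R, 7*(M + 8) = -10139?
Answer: 839286751061238/245916559 ≈ 3.4129e+6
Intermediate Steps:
M = -10195/7 (M = -8 + (1/7)*(-10139) = -8 - 10139/7 = -10195/7 ≈ -1456.4)
G = -564430861/245916559 (G = 23298/(-10553) - 10195/7/16645 = 23298*(-1/10553) - 10195/7*1/16645 = -23298/10553 - 2039/23303 = -564430861/245916559 ≈ -2.2952)
(-36773 + F(0, -205))*(V(96) + G) = (-36773 - 205)*(-90 - 564430861/245916559) = -36978*(-22696921171/245916559) = 839286751061238/245916559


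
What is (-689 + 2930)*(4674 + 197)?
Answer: 10915911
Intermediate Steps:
(-689 + 2930)*(4674 + 197) = 2241*4871 = 10915911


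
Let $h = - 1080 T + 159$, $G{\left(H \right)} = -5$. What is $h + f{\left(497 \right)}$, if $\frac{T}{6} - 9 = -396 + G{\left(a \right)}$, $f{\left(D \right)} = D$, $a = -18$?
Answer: $2540816$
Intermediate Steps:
$T = -2352$ ($T = 54 + 6 \left(-396 - 5\right) = 54 + 6 \left(-401\right) = 54 - 2406 = -2352$)
$h = 2540319$ ($h = \left(-1080\right) \left(-2352\right) + 159 = 2540160 + 159 = 2540319$)
$h + f{\left(497 \right)} = 2540319 + 497 = 2540816$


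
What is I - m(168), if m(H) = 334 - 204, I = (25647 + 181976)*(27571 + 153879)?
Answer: 37673193220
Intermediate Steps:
I = 37673193350 (I = 207623*181450 = 37673193350)
m(H) = 130
I - m(168) = 37673193350 - 1*130 = 37673193350 - 130 = 37673193220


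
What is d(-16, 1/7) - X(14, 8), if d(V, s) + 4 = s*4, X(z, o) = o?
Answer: -80/7 ≈ -11.429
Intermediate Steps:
d(V, s) = -4 + 4*s (d(V, s) = -4 + s*4 = -4 + 4*s)
d(-16, 1/7) - X(14, 8) = (-4 + 4/7) - 1*8 = (-4 + 4*(1/7)) - 8 = (-4 + 4/7) - 8 = -24/7 - 8 = -80/7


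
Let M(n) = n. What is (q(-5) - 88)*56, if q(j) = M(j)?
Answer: -5208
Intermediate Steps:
q(j) = j
(q(-5) - 88)*56 = (-5 - 88)*56 = -93*56 = -5208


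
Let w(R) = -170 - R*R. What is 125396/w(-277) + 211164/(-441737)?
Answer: -71630353288/33969133563 ≈ -2.1087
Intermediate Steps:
w(R) = -170 - R²
125396/w(-277) + 211164/(-441737) = 125396/(-170 - 1*(-277)²) + 211164/(-441737) = 125396/(-170 - 1*76729) + 211164*(-1/441737) = 125396/(-170 - 76729) - 211164/441737 = 125396/(-76899) - 211164/441737 = 125396*(-1/76899) - 211164/441737 = -125396/76899 - 211164/441737 = -71630353288/33969133563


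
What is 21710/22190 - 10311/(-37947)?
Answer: 5012526/4009733 ≈ 1.2501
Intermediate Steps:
21710/22190 - 10311/(-37947) = 21710*(1/22190) - 10311*(-1/37947) = 2171/2219 + 491/1807 = 5012526/4009733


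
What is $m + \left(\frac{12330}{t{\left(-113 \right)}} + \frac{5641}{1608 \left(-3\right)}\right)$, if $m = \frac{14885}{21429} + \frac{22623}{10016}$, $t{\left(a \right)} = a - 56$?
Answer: $- \frac{172974857685067}{2430287919072} \approx -71.175$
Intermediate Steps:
$t{\left(a \right)} = -56 + a$
$m = \frac{633876427}{214632864}$ ($m = 14885 \cdot \frac{1}{21429} + 22623 \cdot \frac{1}{10016} = \frac{14885}{21429} + \frac{22623}{10016} = \frac{633876427}{214632864} \approx 2.9533$)
$m + \left(\frac{12330}{t{\left(-113 \right)}} + \frac{5641}{1608 \left(-3\right)}\right) = \frac{633876427}{214632864} + \left(\frac{12330}{-56 - 113} + \frac{5641}{1608 \left(-3\right)}\right) = \frac{633876427}{214632864} + \left(\frac{12330}{-169} + \frac{5641}{-4824}\right) = \frac{633876427}{214632864} + \left(12330 \left(- \frac{1}{169}\right) + 5641 \left(- \frac{1}{4824}\right)\right) = \frac{633876427}{214632864} - \frac{60433249}{815256} = - \frac{172974857685067}{2430287919072}$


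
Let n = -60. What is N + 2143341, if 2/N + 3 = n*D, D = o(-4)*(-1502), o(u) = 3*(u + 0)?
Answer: 2317901121061/1081443 ≈ 2.1433e+6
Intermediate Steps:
o(u) = 3*u
D = 18024 (D = (3*(-4))*(-1502) = -12*(-1502) = 18024)
N = -2/1081443 (N = 2/(-3 - 60*18024) = 2/(-3 - 1081440) = 2/(-1081443) = 2*(-1/1081443) = -2/1081443 ≈ -1.8494e-6)
N + 2143341 = -2/1081443 + 2143341 = 2317901121061/1081443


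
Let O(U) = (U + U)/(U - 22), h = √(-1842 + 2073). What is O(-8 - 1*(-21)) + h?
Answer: -26/9 + √231 ≈ 12.310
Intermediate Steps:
h = √231 ≈ 15.199
O(U) = 2*U/(-22 + U) (O(U) = (2*U)/(-22 + U) = 2*U/(-22 + U))
O(-8 - 1*(-21)) + h = 2*(-8 - 1*(-21))/(-22 + (-8 - 1*(-21))) + √231 = 2*(-8 + 21)/(-22 + (-8 + 21)) + √231 = 2*13/(-22 + 13) + √231 = 2*13/(-9) + √231 = 2*13*(-⅑) + √231 = -26/9 + √231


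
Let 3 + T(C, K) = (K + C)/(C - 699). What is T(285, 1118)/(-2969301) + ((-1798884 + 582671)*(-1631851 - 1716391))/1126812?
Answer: 9068635971435738317/2509382998809 ≈ 3.6139e+6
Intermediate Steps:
T(C, K) = -3 + (C + K)/(-699 + C) (T(C, K) = -3 + (K + C)/(C - 699) = -3 + (C + K)/(-699 + C))
T(285, 1118)/(-2969301) + ((-1798884 + 582671)*(-1631851 - 1716391))/1126812 = ((2097 + 1118 - 2*285)/(-699 + 285))/(-2969301) + ((-1798884 + 582671)*(-1631851 - 1716391))/1126812 = ((2097 + 1118 - 570)/(-414))*(-1/2969301) - 1216213*(-3348242)*(1/1126812) = -1/414*2645*(-1/2969301) + 4072175447546*(1/1126812) = -115/18*(-1/2969301) + 2036087723773/563406 = 115/53447418 + 2036087723773/563406 = 9068635971435738317/2509382998809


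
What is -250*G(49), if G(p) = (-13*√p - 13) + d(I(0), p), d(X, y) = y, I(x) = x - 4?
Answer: 13750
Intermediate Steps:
I(x) = -4 + x
G(p) = -13 + p - 13*√p (G(p) = (-13*√p - 13) + p = (-13 - 13*√p) + p = -13 + p - 13*√p)
-250*G(49) = -250*(-13 + 49 - 13*√49) = -250*(-13 + 49 - 13*7) = -250*(-13 + 49 - 91) = -250*(-55) = 13750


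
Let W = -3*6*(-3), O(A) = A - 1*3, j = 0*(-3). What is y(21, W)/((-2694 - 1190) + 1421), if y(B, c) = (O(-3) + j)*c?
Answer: 108/821 ≈ 0.13155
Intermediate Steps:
j = 0
O(A) = -3 + A (O(A) = A - 3 = -3 + A)
W = 54 (W = -18*(-3) = 54)
y(B, c) = -6*c (y(B, c) = ((-3 - 3) + 0)*c = (-6 + 0)*c = -6*c)
y(21, W)/((-2694 - 1190) + 1421) = (-6*54)/((-2694 - 1190) + 1421) = -324/(-3884 + 1421) = -324/(-2463) = -324*(-1/2463) = 108/821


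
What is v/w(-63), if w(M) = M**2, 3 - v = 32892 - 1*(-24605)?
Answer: -57494/3969 ≈ -14.486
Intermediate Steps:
v = -57494 (v = 3 - (32892 - 1*(-24605)) = 3 - (32892 + 24605) = 3 - 1*57497 = 3 - 57497 = -57494)
v/w(-63) = -57494/((-63)**2) = -57494/3969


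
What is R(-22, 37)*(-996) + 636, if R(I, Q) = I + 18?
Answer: 4620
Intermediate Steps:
R(I, Q) = 18 + I
R(-22, 37)*(-996) + 636 = (18 - 22)*(-996) + 636 = -4*(-996) + 636 = 3984 + 636 = 4620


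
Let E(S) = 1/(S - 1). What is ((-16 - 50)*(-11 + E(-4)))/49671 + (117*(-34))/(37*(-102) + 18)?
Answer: 55657687/51823410 ≈ 1.0740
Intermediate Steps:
E(S) = 1/(-1 + S)
((-16 - 50)*(-11 + E(-4)))/49671 + (117*(-34))/(37*(-102) + 18) = ((-16 - 50)*(-11 + 1/(-1 - 4)))/49671 + (117*(-34))/(37*(-102) + 18) = -66*(-11 + 1/(-5))*(1/49671) - 3978/(-3774 + 18) = -66*(-11 - ⅕)*(1/49671) - 3978/(-3756) = -66*(-56/5)*(1/49671) - 3978*(-1/3756) = (3696/5)*(1/49671) + 663/626 = 1232/82785 + 663/626 = 55657687/51823410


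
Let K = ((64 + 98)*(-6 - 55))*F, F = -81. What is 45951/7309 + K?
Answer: 5850476529/7309 ≈ 8.0045e+5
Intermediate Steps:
K = 800442 (K = ((64 + 98)*(-6 - 55))*(-81) = (162*(-61))*(-81) = -9882*(-81) = 800442)
45951/7309 + K = 45951/7309 + 800442 = 5850476529/7309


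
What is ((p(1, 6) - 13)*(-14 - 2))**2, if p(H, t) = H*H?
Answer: 36864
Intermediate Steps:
p(H, t) = H**2
((p(1, 6) - 13)*(-14 - 2))**2 = ((1**2 - 13)*(-14 - 2))**2 = ((1 - 13)*(-16))**2 = (-12*(-16))**2 = 192**2 = 36864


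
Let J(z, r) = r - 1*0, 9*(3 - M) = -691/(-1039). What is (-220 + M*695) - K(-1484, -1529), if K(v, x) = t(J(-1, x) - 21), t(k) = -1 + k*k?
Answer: -22448808779/9351 ≈ -2.4007e+6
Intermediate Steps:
M = 27362/9351 (M = 3 - (-691)/(9*(-1039)) = 3 - (-691)*(-1)/(9*1039) = 3 - 1/9*691/1039 = 3 - 691/9351 = 27362/9351 ≈ 2.9261)
J(z, r) = r (J(z, r) = r + 0 = r)
t(k) = -1 + k**2
K(v, x) = -1 + (-21 + x)**2 (K(v, x) = -1 + (x - 21)**2 = -1 + (-21 + x)**2)
(-220 + M*695) - K(-1484, -1529) = (-220 + (27362/9351)*695) - (-1 + (-21 - 1529)**2) = (-220 + 19016590/9351) - (-1 + (-1550)**2) = 16959370/9351 - (-1 + 2402500) = 16959370/9351 - 1*2402499 = 16959370/9351 - 2402499 = -22448808779/9351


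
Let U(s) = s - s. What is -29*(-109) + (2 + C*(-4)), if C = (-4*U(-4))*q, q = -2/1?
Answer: 3163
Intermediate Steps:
q = -2 (q = -2*1 = -2)
U(s) = 0
C = 0 (C = -4*0*(-2) = 0*(-2) = 0)
-29*(-109) + (2 + C*(-4)) = -29*(-109) + (2 + 0*(-4)) = 3161 + (2 + 0) = 3161 + 2 = 3163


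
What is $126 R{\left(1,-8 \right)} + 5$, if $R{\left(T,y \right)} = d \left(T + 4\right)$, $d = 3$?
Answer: $1895$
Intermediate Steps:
$R{\left(T,y \right)} = 12 + 3 T$ ($R{\left(T,y \right)} = 3 \left(T + 4\right) = 3 \left(4 + T\right) = 12 + 3 T$)
$126 R{\left(1,-8 \right)} + 5 = 126 \left(12 + 3 \cdot 1\right) + 5 = 126 \left(12 + 3\right) + 5 = 126 \cdot 15 + 5 = 1890 + 5 = 1895$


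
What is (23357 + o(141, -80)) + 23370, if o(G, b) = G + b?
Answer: 46788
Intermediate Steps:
(23357 + o(141, -80)) + 23370 = (23357 + (141 - 80)) + 23370 = (23357 + 61) + 23370 = 23418 + 23370 = 46788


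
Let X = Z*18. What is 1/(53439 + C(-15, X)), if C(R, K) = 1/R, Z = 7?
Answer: 15/801584 ≈ 1.8713e-5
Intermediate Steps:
X = 126 (X = 7*18 = 126)
1/(53439 + C(-15, X)) = 1/(53439 + 1/(-15)) = 1/(53439 - 1/15) = 1/(801584/15) = 15/801584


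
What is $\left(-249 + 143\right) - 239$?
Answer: $-345$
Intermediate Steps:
$\left(-249 + 143\right) - 239 = -106 - 239 = -345$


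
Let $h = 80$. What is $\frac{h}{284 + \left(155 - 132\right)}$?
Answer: $\frac{80}{307} \approx 0.26059$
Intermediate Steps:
$\frac{h}{284 + \left(155 - 132\right)} = \frac{1}{284 + \left(155 - 132\right)} 80 = \frac{1}{284 + 23} \cdot 80 = \frac{1}{307} \cdot 80 = \frac{80}{307}$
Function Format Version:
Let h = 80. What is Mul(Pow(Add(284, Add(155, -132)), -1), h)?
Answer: Rational(80, 307) ≈ 0.26059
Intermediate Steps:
Mul(Pow(Add(284, Add(155, -132)), -1), h) = Mul(Pow(Add(284, Add(155, -132)), -1), 80) = Mul(Pow(Add(284, 23), -1), 80) = Mul(Pow(307, -1), 80) = Mul(Rational(1, 307), 80) = Rational(80, 307)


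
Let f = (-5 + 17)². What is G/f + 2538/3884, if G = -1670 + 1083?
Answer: -478609/139824 ≈ -3.4229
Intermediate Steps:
f = 144 (f = 12² = 144)
G = -587
G/f + 2538/3884 = -587/144 + 2538/3884 = -587*1/144 + 2538*(1/3884) = -587/144 + 1269/1942 = -478609/139824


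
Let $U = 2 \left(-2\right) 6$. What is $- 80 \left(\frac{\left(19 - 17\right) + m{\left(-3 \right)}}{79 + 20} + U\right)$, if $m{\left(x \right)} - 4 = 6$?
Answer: $\frac{63040}{33} \approx 1910.3$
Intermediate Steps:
$m{\left(x \right)} = 10$ ($m{\left(x \right)} = 4 + 6 = 10$)
$U = -24$ ($U = \left(-4\right) 6 = -24$)
$- 80 \left(\frac{\left(19 - 17\right) + m{\left(-3 \right)}}{79 + 20} + U\right) = - 80 \left(\frac{\left(19 - 17\right) + 10}{79 + 20} - 24\right) = - 80 \left(\frac{\left(19 - 17\right) + 10}{99} - 24\right) = - 80 \left(\left(2 + 10\right) \frac{1}{99} - 24\right) = - 80 \left(12 \cdot \frac{1}{99} - 24\right) = - 80 \left(\frac{4}{33} - 24\right) = \left(-80\right) \left(- \frac{788}{33}\right) = \frac{63040}{33}$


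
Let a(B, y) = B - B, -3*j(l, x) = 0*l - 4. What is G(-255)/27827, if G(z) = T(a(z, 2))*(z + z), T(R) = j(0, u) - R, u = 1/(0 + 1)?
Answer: -680/27827 ≈ -0.024437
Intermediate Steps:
u = 1 (u = 1/1 = 1)
j(l, x) = 4/3 (j(l, x) = -(0*l - 4)/3 = -(0 - 4)/3 = -⅓*(-4) = 4/3)
a(B, y) = 0
T(R) = 4/3 - R
G(z) = 8*z/3 (G(z) = (4/3 - 1*0)*(z + z) = (4/3 + 0)*(2*z) = 4*(2*z)/3 = 8*z/3)
G(-255)/27827 = ((8/3)*(-255))/27827 = -680*1/27827 = -680/27827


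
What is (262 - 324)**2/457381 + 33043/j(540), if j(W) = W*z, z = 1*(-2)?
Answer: -15109088863/493971480 ≈ -30.587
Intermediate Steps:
z = -2
j(W) = -2*W (j(W) = W*(-2) = -2*W)
(262 - 324)**2/457381 + 33043/j(540) = (262 - 324)**2/457381 + 33043/((-2*540)) = (-62)**2*(1/457381) + 33043/(-1080) = 3844*(1/457381) + 33043*(-1/1080) = 3844/457381 - 33043/1080 = -15109088863/493971480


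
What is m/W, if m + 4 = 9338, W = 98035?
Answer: 9334/98035 ≈ 0.095211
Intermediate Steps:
m = 9334 (m = -4 + 9338 = 9334)
m/W = 9334/98035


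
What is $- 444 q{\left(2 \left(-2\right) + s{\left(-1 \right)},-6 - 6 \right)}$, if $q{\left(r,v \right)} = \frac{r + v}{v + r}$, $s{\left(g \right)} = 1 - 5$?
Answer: $-444$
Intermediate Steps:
$s{\left(g \right)} = -4$ ($s{\left(g \right)} = 1 - 5 = -4$)
$q{\left(r,v \right)} = 1$ ($q{\left(r,v \right)} = \frac{r + v}{r + v} = 1$)
$- 444 q{\left(2 \left(-2\right) + s{\left(-1 \right)},-6 - 6 \right)} = \left(-444\right) 1 = -444$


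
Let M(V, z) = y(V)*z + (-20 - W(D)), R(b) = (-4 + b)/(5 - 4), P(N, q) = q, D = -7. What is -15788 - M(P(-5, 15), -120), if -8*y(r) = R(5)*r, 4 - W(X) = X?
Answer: -15982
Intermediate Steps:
W(X) = 4 - X
R(b) = -4 + b (R(b) = (-4 + b)/1 = (-4 + b)*1 = -4 + b)
y(r) = -r/8 (y(r) = -(-4 + 5)*r/8 = -r/8)
M(V, z) = -31 - V*z/8 (M(V, z) = (-V/8)*z + (-20 - (4 - 1*(-7))) = -V*z/8 + (-20 - (4 + 7)) = -V*z/8 + (-20 - 1*11) = -V*z/8 + (-20 - 11) = -V*z/8 - 31 = -31 - V*z/8)
-15788 - M(P(-5, 15), -120) = -15788 - (-31 - ⅛*15*(-120)) = -15788 - (-31 + 225) = -15788 - 1*194 = -15788 - 194 = -15982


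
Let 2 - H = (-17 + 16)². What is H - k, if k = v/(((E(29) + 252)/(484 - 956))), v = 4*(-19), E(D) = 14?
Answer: -937/7 ≈ -133.86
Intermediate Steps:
H = 1 (H = 2 - (-17 + 16)² = 2 - 1*(-1)² = 2 - 1*1 = 2 - 1 = 1)
v = -76
k = 944/7 (k = -76*(484 - 956)/(14 + 252) = -76/(266/(-472)) = -76/(266*(-1/472)) = -76/(-133/236) = -76*(-236/133) = 944/7 ≈ 134.86)
H - k = 1 - 1*944/7 = 1 - 944/7 = -937/7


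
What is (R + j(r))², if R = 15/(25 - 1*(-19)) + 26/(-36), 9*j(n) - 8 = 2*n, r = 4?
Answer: 305809/156816 ≈ 1.9501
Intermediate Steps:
j(n) = 8/9 + 2*n/9 (j(n) = 8/9 + (2*n)/9 = 8/9 + 2*n/9)
R = -151/396 (R = 15/(25 + 19) + 26*(-1/36) = 15/44 - 13/18 = -151/396 ≈ -0.38131)
(R + j(r))² = (-151/396 + (8/9 + (2/9)*4))² = (-151/396 + (8/9 + 8/9))² = (-151/396 + 16/9)² = (553/396)² = 305809/156816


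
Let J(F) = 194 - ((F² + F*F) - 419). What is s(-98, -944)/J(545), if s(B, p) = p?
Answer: 944/593437 ≈ 0.0015907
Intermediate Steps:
J(F) = 613 - 2*F² (J(F) = 194 - ((F² + F²) - 419) = 194 - (2*F² - 419) = 194 - (-419 + 2*F²) = 194 + (419 - 2*F²) = 613 - 2*F²)
s(-98, -944)/J(545) = -944/(613 - 2*545²) = -944/(613 - 2*297025) = -944/(613 - 594050) = -944/(-593437) = -944*(-1/593437) = 944/593437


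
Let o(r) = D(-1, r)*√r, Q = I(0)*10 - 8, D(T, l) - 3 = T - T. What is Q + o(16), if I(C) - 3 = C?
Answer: 34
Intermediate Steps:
I(C) = 3 + C
D(T, l) = 3 (D(T, l) = 3 + (T - T) = 3 + 0 = 3)
Q = 22 (Q = (3 + 0)*10 - 8 = 3*10 - 8 = 30 - 8 = 22)
o(r) = 3*√r
Q + o(16) = 22 + 3*√16 = 22 + 3*4 = 22 + 12 = 34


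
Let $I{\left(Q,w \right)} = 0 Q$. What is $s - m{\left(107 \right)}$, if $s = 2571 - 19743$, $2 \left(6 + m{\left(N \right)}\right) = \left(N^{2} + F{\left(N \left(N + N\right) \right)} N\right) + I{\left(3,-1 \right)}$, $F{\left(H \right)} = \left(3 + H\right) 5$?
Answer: $-6148908$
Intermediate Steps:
$I{\left(Q,w \right)} = 0$
$F{\left(H \right)} = 15 + 5 H$
$m{\left(N \right)} = -6 + \frac{N^{2}}{2} + \frac{N \left(15 + 10 N^{2}\right)}{2}$ ($m{\left(N \right)} = -6 + \frac{\left(N^{2} + \left(15 + 5 N \left(N + N\right)\right) N\right) + 0}{2} = -6 + \frac{\left(N^{2} + \left(15 + 5 N 2 N\right) N\right) + 0}{2} = -6 + \frac{\left(N^{2} + \left(15 + 5 \cdot 2 N^{2}\right) N\right) + 0}{2} = -6 + \frac{\left(N^{2} + \left(15 + 10 N^{2}\right) N\right) + 0}{2} = -6 + \frac{\left(N^{2} + N \left(15 + 10 N^{2}\right)\right) + 0}{2} = -6 + \frac{N^{2} + N \left(15 + 10 N^{2}\right)}{2} = -6 + \left(\frac{N^{2}}{2} + \frac{N \left(15 + 10 N^{2}\right)}{2}\right) = -6 + \frac{N^{2}}{2} + \frac{N \left(15 + 10 N^{2}\right)}{2}$)
$s = -17172$
$s - m{\left(107 \right)} = -17172 - \left(-6 + \frac{107^{2}}{2} + 5 \cdot 107^{3} + \frac{15}{2} \cdot 107\right) = -17172 - \left(-6 + \frac{1}{2} \cdot 11449 + 5 \cdot 1225043 + \frac{1605}{2}\right) = -17172 - \left(-6 + \frac{11449}{2} + 6125215 + \frac{1605}{2}\right) = -17172 - 6131736 = -6148908$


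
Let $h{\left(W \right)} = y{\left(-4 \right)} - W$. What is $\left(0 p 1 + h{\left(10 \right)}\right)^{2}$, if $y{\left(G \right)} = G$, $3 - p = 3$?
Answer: $196$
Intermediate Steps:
$p = 0$ ($p = 3 - 3 = 0$)
$h{\left(W \right)} = -4 - W$
$\left(0 p 1 + h{\left(10 \right)}\right)^{2} = \left(0 \cdot 0 \cdot 1 - 14\right)^{2} = \left(0 \cdot 1 - 14\right)^{2} = \left(0 - 14\right)^{2} = \left(-14\right)^{2} = 196$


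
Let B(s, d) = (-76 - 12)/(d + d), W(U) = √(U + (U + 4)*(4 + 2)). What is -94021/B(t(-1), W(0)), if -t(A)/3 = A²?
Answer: 94021*√6/22 ≈ 10468.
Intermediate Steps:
t(A) = -3*A²
W(U) = √(24 + 7*U) (W(U) = √(U + (4 + U)*6) = √(U + (24 + 6*U)) = √(24 + 7*U))
B(s, d) = -44/d (B(s, d) = -88*1/(2*d) = -44/d)
-94021/B(t(-1), W(0)) = -94021*(-√(24 + 7*0)/44) = -94021*(-√(24 + 0)/44) = -94021*(-√6/22) = -(-94021)*√6/22 = 94021*√6/22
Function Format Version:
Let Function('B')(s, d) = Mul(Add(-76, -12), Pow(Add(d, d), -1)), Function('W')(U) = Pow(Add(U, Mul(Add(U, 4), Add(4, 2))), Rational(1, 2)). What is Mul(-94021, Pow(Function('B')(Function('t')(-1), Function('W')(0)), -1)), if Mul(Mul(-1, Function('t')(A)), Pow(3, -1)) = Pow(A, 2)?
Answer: Mul(Rational(94021, 22), Pow(6, Rational(1, 2))) ≈ 10468.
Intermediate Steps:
Function('t')(A) = Mul(-3, Pow(A, 2))
Function('W')(U) = Pow(Add(24, Mul(7, U)), Rational(1, 2)) (Function('W')(U) = Pow(Add(U, Mul(Add(4, U), 6)), Rational(1, 2)) = Pow(Add(U, Add(24, Mul(6, U))), Rational(1, 2)) = Pow(Add(24, Mul(7, U)), Rational(1, 2)))
Function('B')(s, d) = Mul(-44, Pow(d, -1)) (Function('B')(s, d) = Mul(-88, Pow(Mul(2, d), -1)) = Mul(-88, Mul(Rational(1, 2), Pow(d, -1))) = Mul(-44, Pow(d, -1)))
Mul(-94021, Pow(Function('B')(Function('t')(-1), Function('W')(0)), -1)) = Mul(-94021, Pow(Mul(-44, Pow(Pow(Add(24, Mul(7, 0)), Rational(1, 2)), -1)), -1)) = Mul(-94021, Pow(Mul(-44, Pow(Pow(Add(24, 0), Rational(1, 2)), -1)), -1)) = Mul(-94021, Pow(Mul(-44, Pow(Pow(24, Rational(1, 2)), -1)), -1)) = Mul(-94021, Pow(Mul(-44, Pow(Mul(2, Pow(6, Rational(1, 2))), -1)), -1)) = Mul(-94021, Pow(Mul(-44, Mul(Rational(1, 12), Pow(6, Rational(1, 2)))), -1)) = Mul(-94021, Pow(Mul(Rational(-11, 3), Pow(6, Rational(1, 2))), -1)) = Mul(-94021, Mul(Rational(-1, 22), Pow(6, Rational(1, 2)))) = Mul(Rational(94021, 22), Pow(6, Rational(1, 2)))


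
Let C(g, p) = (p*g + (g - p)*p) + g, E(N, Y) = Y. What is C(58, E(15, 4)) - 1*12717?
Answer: -12211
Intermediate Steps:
C(g, p) = g + g*p + p*(g - p) (C(g, p) = (g*p + p*(g - p)) + g = g + g*p + p*(g - p))
C(58, E(15, 4)) - 1*12717 = (58 - 1*4² + 2*58*4) - 1*12717 = (58 - 1*16 + 464) - 12717 = (58 - 16 + 464) - 12717 = 506 - 12717 = -12211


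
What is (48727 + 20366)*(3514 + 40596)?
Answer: 3047692230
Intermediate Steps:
(48727 + 20366)*(3514 + 40596) = 69093*44110 = 3047692230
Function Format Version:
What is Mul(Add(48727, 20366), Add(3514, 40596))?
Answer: 3047692230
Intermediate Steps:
Mul(Add(48727, 20366), Add(3514, 40596)) = Mul(69093, 44110) = 3047692230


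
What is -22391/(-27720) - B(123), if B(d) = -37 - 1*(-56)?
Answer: -504289/27720 ≈ -18.192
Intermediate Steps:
B(d) = 19 (B(d) = -37 + 56 = 19)
-22391/(-27720) - B(123) = -22391/(-27720) - 1*19 = -22391*(-1/27720) - 19 = 22391/27720 - 19 = -504289/27720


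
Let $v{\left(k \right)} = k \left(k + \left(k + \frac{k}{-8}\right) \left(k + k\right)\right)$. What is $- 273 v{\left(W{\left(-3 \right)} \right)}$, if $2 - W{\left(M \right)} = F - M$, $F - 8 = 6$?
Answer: $\frac{6203925}{4} \approx 1.551 \cdot 10^{6}$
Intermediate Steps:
$F = 14$ ($F = 8 + 6 = 14$)
$W{\left(M \right)} = -12 + M$ ($W{\left(M \right)} = 2 - \left(14 - M\right) = 2 + \left(-14 + M\right) = -12 + M$)
$v{\left(k \right)} = k \left(k + \frac{7 k^{2}}{4}\right)$ ($v{\left(k \right)} = k \left(k + \left(k + k \left(- \frac{1}{8}\right)\right) 2 k\right) = k \left(k + \left(k - \frac{k}{8}\right) 2 k\right) = k \left(k + \frac{7 k}{8} \cdot 2 k\right) = k \left(k + \frac{7 k^{2}}{4}\right)$)
$- 273 v{\left(W{\left(-3 \right)} \right)} = - 273 \frac{\left(-12 - 3\right)^{2} \left(4 + 7 \left(-12 - 3\right)\right)}{4} = - 273 \frac{\left(-15\right)^{2} \left(4 + 7 \left(-15\right)\right)}{4} = - 273 \cdot \frac{1}{4} \cdot 225 \left(4 - 105\right) = - 273 \cdot \frac{1}{4} \cdot 225 \left(-101\right) = \left(-273\right) \left(- \frac{22725}{4}\right) = \frac{6203925}{4}$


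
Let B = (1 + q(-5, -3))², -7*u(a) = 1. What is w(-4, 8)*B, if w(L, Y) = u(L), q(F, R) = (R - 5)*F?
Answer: -1681/7 ≈ -240.14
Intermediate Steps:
u(a) = -⅐ (u(a) = -⅐*1 = -⅐)
q(F, R) = F*(-5 + R) (q(F, R) = (-5 + R)*F = F*(-5 + R))
B = 1681 (B = (1 - 5*(-5 - 3))² = (1 - 5*(-8))² = (1 + 40)² = 41² = 1681)
w(L, Y) = -⅐
w(-4, 8)*B = -⅐*1681 = -1681/7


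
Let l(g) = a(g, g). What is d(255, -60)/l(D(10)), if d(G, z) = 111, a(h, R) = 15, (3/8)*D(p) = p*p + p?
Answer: 37/5 ≈ 7.4000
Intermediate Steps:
D(p) = 8*p/3 + 8*p²/3 (D(p) = 8*(p*p + p)/3 = 8*(p² + p)/3 = 8*(p + p²)/3 = 8*p/3 + 8*p²/3)
l(g) = 15
d(255, -60)/l(D(10)) = 111/15 = 111*(1/15) = 37/5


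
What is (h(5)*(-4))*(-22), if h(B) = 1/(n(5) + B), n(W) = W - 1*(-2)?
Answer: 22/3 ≈ 7.3333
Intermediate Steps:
n(W) = 2 + W (n(W) = W + 2 = 2 + W)
h(B) = 1/(7 + B) (h(B) = 1/((2 + 5) + B) = 1/(7 + B))
(h(5)*(-4))*(-22) = (-4/(7 + 5))*(-22) = (-4/12)*(-22) = ((1/12)*(-4))*(-22) = -1/3*(-22) = 22/3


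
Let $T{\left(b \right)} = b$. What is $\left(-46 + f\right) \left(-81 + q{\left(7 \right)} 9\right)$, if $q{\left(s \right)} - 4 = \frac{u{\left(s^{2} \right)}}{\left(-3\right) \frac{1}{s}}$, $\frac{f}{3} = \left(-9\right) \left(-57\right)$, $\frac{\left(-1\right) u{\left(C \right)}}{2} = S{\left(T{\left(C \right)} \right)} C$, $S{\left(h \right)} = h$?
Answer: $150489921$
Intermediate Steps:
$u{\left(C \right)} = - 2 C^{2}$ ($u{\left(C \right)} = - 2 C C = - 2 C^{2}$)
$f = 1539$ ($f = 3 \left(\left(-9\right) \left(-57\right)\right) = 3 \cdot 513 = 1539$)
$q{\left(s \right)} = 4 + \frac{2 s^{5}}{3}$ ($q{\left(s \right)} = 4 + \frac{\left(-2\right) \left(s^{2}\right)^{2}}{\left(-3\right) \frac{1}{s}} = 4 + - 2 s^{4} \left(- \frac{s}{3}\right) = 4 + \frac{2 s^{5}}{3}$)
$\left(-46 + f\right) \left(-81 + q{\left(7 \right)} 9\right) = \left(-46 + 1539\right) \left(-81 + \left(4 + \frac{2 \cdot 7^{5}}{3}\right) 9\right) = 1493 \left(-81 + \left(4 + \frac{2}{3} \cdot 16807\right) 9\right) = 1493 \left(-81 + \left(4 + \frac{33614}{3}\right) 9\right) = 1493 \left(-81 + \frac{33626}{3} \cdot 9\right) = 1493 \left(-81 + 100878\right) = 1493 \cdot 100797 = 150489921$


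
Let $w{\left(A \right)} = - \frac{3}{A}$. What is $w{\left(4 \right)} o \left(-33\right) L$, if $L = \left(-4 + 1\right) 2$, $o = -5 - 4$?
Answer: $\frac{2673}{2} \approx 1336.5$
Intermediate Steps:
$o = -9$ ($o = -5 - 4 = -9$)
$L = -6$ ($L = \left(-3\right) 2 = -6$)
$w{\left(4 \right)} o \left(-33\right) L = - \frac{3}{4} \left(-9\right) \left(-33\right) \left(-6\right) = \left(-3\right) \frac{1}{4} \left(-9\right) \left(-33\right) \left(-6\right) = \left(- \frac{3}{4}\right) \left(-9\right) \left(-33\right) \left(-6\right) = \frac{27}{4} \left(-33\right) \left(-6\right) = \left(- \frac{891}{4}\right) \left(-6\right) = \frac{2673}{2}$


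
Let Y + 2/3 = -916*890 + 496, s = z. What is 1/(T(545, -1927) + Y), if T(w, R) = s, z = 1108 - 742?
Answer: -3/2443136 ≈ -1.2279e-6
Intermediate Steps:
z = 366
s = 366
T(w, R) = 366
Y = -2444234/3 (Y = -2/3 + (-916*890 + 496) = -2/3 + (-815240 + 496) = -2/3 - 814744 = -2444234/3 ≈ -8.1475e+5)
1/(T(545, -1927) + Y) = 1/(366 - 2444234/3) = 1/(-2443136/3) = -3/2443136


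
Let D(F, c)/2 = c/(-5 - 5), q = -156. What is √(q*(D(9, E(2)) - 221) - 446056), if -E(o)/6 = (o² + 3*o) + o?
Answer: 2*I*√2586415/5 ≈ 643.29*I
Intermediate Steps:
E(o) = -24*o - 6*o² (E(o) = -6*((o² + 3*o) + o) = -6*(o² + 4*o) = -24*o - 6*o²)
D(F, c) = -c/5 (D(F, c) = 2*(c/(-5 - 5)) = 2*(c/(-10)) = 2*(-c/10) = -c/5)
√(q*(D(9, E(2)) - 221) - 446056) = √(-156*(-(-6)*2*(4 + 2)/5 - 221) - 446056) = √(-156*(-(-6)*2*6/5 - 221) - 446056) = √(-156*(-⅕*(-72) - 221) - 446056) = √(-156*(72/5 - 221) - 446056) = √(-156*(-1033/5) - 446056) = √(161148/5 - 446056) = √(-2069132/5) = 2*I*√2586415/5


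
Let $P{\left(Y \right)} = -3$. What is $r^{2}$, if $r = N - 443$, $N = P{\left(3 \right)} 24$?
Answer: $265225$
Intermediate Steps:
$N = -72$ ($N = \left(-3\right) 24 = -72$)
$r = -515$ ($r = -72 - 443 = -515$)
$r^{2} = \left(-515\right)^{2} = 265225$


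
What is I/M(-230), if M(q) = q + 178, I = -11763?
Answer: 11763/52 ≈ 226.21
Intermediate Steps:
M(q) = 178 + q
I/M(-230) = -11763/(178 - 230) = -11763/(-52) = -11763*(-1/52) = 11763/52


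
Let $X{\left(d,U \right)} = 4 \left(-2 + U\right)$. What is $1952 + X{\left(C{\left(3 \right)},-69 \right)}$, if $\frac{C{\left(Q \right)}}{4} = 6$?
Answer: $1668$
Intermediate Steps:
$C{\left(Q \right)} = 24$ ($C{\left(Q \right)} = 4 \cdot 6 = 24$)
$X{\left(d,U \right)} = -8 + 4 U$
$1952 + X{\left(C{\left(3 \right)},-69 \right)} = 1952 + \left(-8 + 4 \left(-69\right)\right) = 1952 - 284 = 1668$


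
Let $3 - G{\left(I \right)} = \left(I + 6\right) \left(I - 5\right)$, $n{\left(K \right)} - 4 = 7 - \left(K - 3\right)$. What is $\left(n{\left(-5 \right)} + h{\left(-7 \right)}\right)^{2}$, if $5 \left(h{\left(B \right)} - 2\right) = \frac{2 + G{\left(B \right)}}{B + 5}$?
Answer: $\frac{47089}{100} \approx 470.89$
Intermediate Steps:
$n{\left(K \right)} = 14 - K$ ($n{\left(K \right)} = 4 - \left(-10 + K\right) = 14 - K$)
$G{\left(I \right)} = 3 - \left(-5 + I\right) \left(6 + I\right)$ ($G{\left(I \right)} = 3 - \left(I + 6\right) \left(I - 5\right) = 3 - \left(6 + I\right) \left(-5 + I\right) = 3 - \left(-5 + I\right) \left(6 + I\right)$)
$h{\left(B \right)} = 2 + \frac{35 - B - B^{2}}{5 \left(5 + B\right)}$ ($h{\left(B \right)} = 2 + \frac{\left(2 - \left(-33 + B + B^{2}\right)\right) \frac{1}{B + 5}}{5} = 2 + \frac{\left(35 - B - B^{2}\right) \frac{1}{5 + B}}{5} = 2 + \frac{\frac{1}{5 + B} \left(35 - B - B^{2}\right)}{5} = 2 + \frac{35 - B - B^{2}}{5 \left(5 + B\right)}$)
$\left(n{\left(-5 \right)} + h{\left(-7 \right)}\right)^{2} = \left(\left(14 - -5\right) + \frac{85 - \left(-7\right)^{2} + 9 \left(-7\right)}{5 \left(5 - 7\right)}\right)^{2} = \left(\left(14 + 5\right) + \frac{85 - 49 - 63}{5 \left(-2\right)}\right)^{2} = \left(19 + \frac{1}{5} \left(- \frac{1}{2}\right) \left(85 - 49 - 63\right)\right)^{2} = \left(19 + \frac{1}{5} \left(- \frac{1}{2}\right) \left(-27\right)\right)^{2} = \left(19 + \frac{27}{10}\right)^{2} = \left(\frac{217}{10}\right)^{2} = \frac{47089}{100}$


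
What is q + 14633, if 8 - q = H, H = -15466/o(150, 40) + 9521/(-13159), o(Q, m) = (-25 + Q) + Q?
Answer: 4835262554/328975 ≈ 14698.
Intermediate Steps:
o(Q, m) = -25 + 2*Q
H = -18739579/328975 (H = -15466/(-25 + 2*150) + 9521/(-13159) = -15466/(-25 + 300) + 9521*(-1/13159) = -15466/275 - 9521/13159 = -15466*1/275 - 9521/13159 = -1406/25 - 9521/13159 = -18739579/328975 ≈ -56.964)
q = 21371379/328975 (q = 8 - 1*(-18739579/328975) = 8 + 18739579/328975 = 21371379/328975 ≈ 64.964)
q + 14633 = 21371379/328975 + 14633 = 4835262554/328975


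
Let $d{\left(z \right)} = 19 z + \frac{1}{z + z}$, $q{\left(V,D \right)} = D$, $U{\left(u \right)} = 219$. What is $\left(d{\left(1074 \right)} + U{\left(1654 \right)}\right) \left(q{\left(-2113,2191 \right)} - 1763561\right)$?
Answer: $- \frac{39016548093185}{1074} \approx -3.6328 \cdot 10^{10}$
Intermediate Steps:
$d{\left(z \right)} = \frac{1}{2 z} + 19 z$ ($d{\left(z \right)} = 19 z + \frac{1}{2 z} = \frac{1}{2 z} + 19 z$)
$\left(d{\left(1074 \right)} + U{\left(1654 \right)}\right) \left(q{\left(-2113,2191 \right)} - 1763561\right) = \left(\left(\frac{1}{2 \cdot 1074} + 19 \cdot 1074\right) + 219\right) \left(2191 - 1763561\right) = \left(\left(\frac{1}{2} \cdot \frac{1}{1074} + 20406\right) + 219\right) \left(-1761370\right) = \left(\left(\frac{1}{2148} + 20406\right) + 219\right) \left(-1761370\right) = \left(\frac{43832089}{2148} + 219\right) \left(-1761370\right) = \frac{44302501}{2148} \left(-1761370\right) = - \frac{39016548093185}{1074}$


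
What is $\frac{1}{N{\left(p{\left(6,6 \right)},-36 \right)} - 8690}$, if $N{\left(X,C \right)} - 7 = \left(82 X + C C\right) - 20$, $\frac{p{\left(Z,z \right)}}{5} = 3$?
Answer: $- \frac{1}{6177} \approx -0.00016189$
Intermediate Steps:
$p{\left(Z,z \right)} = 15$ ($p{\left(Z,z \right)} = 5 \cdot 3 = 15$)
$N{\left(X,C \right)} = -13 + C^{2} + 82 X$ ($N{\left(X,C \right)} = 7 - \left(20 - 82 X - C C\right) = 7 - \left(20 - C^{2} - 82 X\right) = 7 + \left(-20 + C^{2} + 82 X\right) = -13 + C^{2} + 82 X$)
$\frac{1}{N{\left(p{\left(6,6 \right)},-36 \right)} - 8690} = \frac{1}{\left(-13 + \left(-36\right)^{2} + 82 \cdot 15\right) - 8690} = \frac{1}{\left(-13 + 1296 + 1230\right) - 8690} = \frac{1}{2513 - 8690} = \frac{1}{-6177} = - \frac{1}{6177}$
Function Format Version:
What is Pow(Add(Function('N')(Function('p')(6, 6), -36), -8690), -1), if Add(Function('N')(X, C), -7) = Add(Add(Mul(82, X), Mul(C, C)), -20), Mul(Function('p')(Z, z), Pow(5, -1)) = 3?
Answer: Rational(-1, 6177) ≈ -0.00016189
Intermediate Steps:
Function('p')(Z, z) = 15 (Function('p')(Z, z) = Mul(5, 3) = 15)
Function('N')(X, C) = Add(-13, Pow(C, 2), Mul(82, X)) (Function('N')(X, C) = Add(7, Add(Add(Mul(82, X), Mul(C, C)), -20)) = Add(7, Add(Add(Mul(82, X), Pow(C, 2)), -20)) = Add(7, Add(Add(Pow(C, 2), Mul(82, X)), -20)) = Add(7, Add(-20, Pow(C, 2), Mul(82, X))) = Add(-13, Pow(C, 2), Mul(82, X)))
Pow(Add(Function('N')(Function('p')(6, 6), -36), -8690), -1) = Pow(Add(Add(-13, Pow(-36, 2), Mul(82, 15)), -8690), -1) = Pow(Add(Add(-13, 1296, 1230), -8690), -1) = Pow(Add(2513, -8690), -1) = Pow(-6177, -1) = Rational(-1, 6177)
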